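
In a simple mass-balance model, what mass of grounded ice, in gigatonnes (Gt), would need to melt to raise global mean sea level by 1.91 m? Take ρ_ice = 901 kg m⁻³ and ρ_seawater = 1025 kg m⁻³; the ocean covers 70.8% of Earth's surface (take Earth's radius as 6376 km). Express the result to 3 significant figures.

Required water volume = Δh × A = 1.91 m × 3.62×10^14 m² = 6.908×10^14 m³.
ρ_w = 1025 kg m⁻³, so the mass of water = 6.908×10^14 m³ × 1025 kg m⁻³ = 7.081×10^17 kg = 7.08×10^5 Gt (and the same mass of ice, by conservation).

≈ 7.08×10^5 Gt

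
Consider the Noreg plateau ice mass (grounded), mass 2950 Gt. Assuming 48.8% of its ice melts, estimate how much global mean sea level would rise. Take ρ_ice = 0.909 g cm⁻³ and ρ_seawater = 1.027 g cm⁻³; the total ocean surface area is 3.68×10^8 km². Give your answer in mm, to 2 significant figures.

Noreg: 0.488 × 2950 Gt = 1.440×10^15 kg; dividing by ρ_w = 1.027 g cm⁻³ = 1027 kg m⁻³ gives 1.402×10^12 m³ of water.
Spread over 3.68×10^14 m² of ocean, Δh = 1.402×10^12 / 3.68×10^14 = 3.81×10^-3 m = 3.8 mm.

≈ 3.8 mm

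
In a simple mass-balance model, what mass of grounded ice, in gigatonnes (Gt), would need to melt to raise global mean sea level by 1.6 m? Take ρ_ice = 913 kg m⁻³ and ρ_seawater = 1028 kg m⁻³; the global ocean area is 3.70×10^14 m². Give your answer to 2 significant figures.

≈ 6.1×10^5 Gt

Required water volume = Δh × A = 1.6 m × 3.70×10^14 m² = 5.920×10^14 m³.
ρ_w = 1028 kg m⁻³, so the mass of water = 5.920×10^14 m³ × 1028 kg m⁻³ = 6.086×10^17 kg = 6.1×10^5 Gt (and the same mass of ice, by conservation).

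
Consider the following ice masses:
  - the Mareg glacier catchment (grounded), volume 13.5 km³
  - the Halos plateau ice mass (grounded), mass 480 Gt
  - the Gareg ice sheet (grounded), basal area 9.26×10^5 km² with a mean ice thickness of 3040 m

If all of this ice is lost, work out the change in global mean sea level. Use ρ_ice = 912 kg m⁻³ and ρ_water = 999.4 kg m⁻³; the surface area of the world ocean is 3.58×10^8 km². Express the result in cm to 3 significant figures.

Mareg: 13.5 km³ × (912/999.4) = 12.32 km³ of water.
Halos: 480 Gt = 4.800×10^14 kg; dividing by ρ_w = 999.4 kg m⁻³ gives 4.803×10^11 m³ of water.
Gareg: ice volume = 9.26×10^5 km² × 3040 m = 2.815×10^6 km³; 2.815×10^6 × (912/999.4) = 2.569×10^6 km³ of water.
Total added water ≈ 2.569×10^15 m³ over 3.58×10^14 m² → Δh = 7.18 m = 718 cm.

≈ 718 cm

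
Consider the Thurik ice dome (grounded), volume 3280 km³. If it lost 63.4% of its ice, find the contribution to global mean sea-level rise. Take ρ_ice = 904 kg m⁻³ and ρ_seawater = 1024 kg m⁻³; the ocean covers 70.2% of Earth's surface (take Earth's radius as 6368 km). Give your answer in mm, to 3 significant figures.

Thurik: 0.634 × 3280 km³ × (904/1024) = 1836 km³ of water.
Spread over 3.58×10^14 m² of ocean, Δh = 1.836×10^12 / 3.58×10^14 = 5.13×10^-3 m = 5.13 mm.

≈ 5.13 mm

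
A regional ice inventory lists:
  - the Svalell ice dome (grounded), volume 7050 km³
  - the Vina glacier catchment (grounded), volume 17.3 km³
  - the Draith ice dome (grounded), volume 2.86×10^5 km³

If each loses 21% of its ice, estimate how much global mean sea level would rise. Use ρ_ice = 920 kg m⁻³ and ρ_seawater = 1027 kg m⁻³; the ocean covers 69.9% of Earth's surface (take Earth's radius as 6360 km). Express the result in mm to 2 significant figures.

≈ 160 mm

Svalell: 0.21 × 7050 km³ × (920/1027) = 1326 km³ of water.
Vina: 0.21 × 17.3 km³ × (920/1027) = 3.254 km³ of water.
Draith: 0.21 × 2.86×10^5 km³ × (920/1027) = 5.380×10^4 km³ of water.
Total added water ≈ 5.513×10^13 m³ over 3.55×10^14 m² → Δh = 0.155 m = 160 mm.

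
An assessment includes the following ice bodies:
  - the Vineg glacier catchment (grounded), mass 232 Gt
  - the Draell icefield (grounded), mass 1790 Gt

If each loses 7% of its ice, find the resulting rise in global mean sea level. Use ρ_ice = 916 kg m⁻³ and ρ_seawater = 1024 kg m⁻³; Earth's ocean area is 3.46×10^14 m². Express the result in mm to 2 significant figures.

≈ 0.40 mm

Vineg: 0.07 × 232 Gt = 1.624×10^13 kg; dividing by ρ_w = 1024 kg m⁻³ gives 1.586×10^10 m³ of water.
Draell: 0.07 × 1790 Gt = 1.253×10^14 kg; dividing by ρ_w = 1024 kg m⁻³ gives 1.224×10^11 m³ of water.
Total added water ≈ 1.382×10^11 m³ over 3.46×10^14 m² → Δh = 3.99×10^-4 m = 0.40 mm.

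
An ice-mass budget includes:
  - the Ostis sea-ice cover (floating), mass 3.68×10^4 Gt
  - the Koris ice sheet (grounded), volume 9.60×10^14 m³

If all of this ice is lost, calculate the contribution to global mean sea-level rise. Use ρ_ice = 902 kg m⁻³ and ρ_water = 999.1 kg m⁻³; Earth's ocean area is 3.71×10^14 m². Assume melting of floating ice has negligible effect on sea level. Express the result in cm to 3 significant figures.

≈ 234 cm

The Ostis sea-ice cover is floating and already displaces its own weight of water, so its melt adds essentially nothing to sea level.
Koris: 9.60×10^14 m³ × (902/999.1) = 8.667×10^14 m³ of water.
Total added water ≈ 8.667×10^14 m³ over 3.71×10^14 m² → Δh = 2.34 m = 234 cm.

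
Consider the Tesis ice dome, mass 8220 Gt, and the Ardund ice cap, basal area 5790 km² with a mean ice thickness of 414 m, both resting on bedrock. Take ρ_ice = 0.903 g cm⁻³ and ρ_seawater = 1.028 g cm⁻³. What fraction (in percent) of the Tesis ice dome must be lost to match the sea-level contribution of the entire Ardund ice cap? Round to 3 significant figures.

≈ 26.3 %

Equal sea-level rise means equal mass of meltwater, i.e. equal mass of ice lost.
Ice mass of Ardund: 2.165×10^15 kg; ice mass of Tesis: 8.220×10^15 kg.
Fraction required = 2.165×10^15 / 8.220×10^15 = 0.263 → 26.3 %.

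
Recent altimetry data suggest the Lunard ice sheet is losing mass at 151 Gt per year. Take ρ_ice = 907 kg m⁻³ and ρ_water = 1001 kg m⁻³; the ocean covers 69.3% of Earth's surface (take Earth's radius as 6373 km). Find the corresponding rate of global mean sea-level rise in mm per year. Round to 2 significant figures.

≈ 0.43 mm/yr

ρ_w = 1001 kg m⁻³. Annual water volume added = 151 Gt / ρ_w = 1.510×10^14 kg / 1001 kg m⁻³ = 1.508×10^11 m³.
Δh per year = 1.508×10^11 / 3.54×10^14 = 4.26×10^-4 m = 0.43 mm.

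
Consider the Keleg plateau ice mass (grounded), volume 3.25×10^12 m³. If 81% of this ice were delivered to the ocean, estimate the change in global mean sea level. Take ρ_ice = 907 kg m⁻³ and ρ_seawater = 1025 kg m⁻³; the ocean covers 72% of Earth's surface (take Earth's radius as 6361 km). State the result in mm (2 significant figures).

Keleg: 0.81 × 3.25×10^12 m³ × (907/1025) = 2.329×10^12 m³ of water.
Spread over 3.66×10^14 m² of ocean, Δh = 2.329×10^12 / 3.66×10^14 = 6.36×10^-3 m = 6.4 mm.

≈ 6.4 mm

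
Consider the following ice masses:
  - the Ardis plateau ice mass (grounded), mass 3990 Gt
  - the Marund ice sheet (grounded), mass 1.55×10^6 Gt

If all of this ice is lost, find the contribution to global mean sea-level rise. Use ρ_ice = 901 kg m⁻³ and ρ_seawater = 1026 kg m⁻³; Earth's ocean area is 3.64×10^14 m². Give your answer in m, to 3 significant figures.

Ardis: 3990 Gt = 3.990×10^15 kg; dividing by ρ_w = 1026 kg m⁻³ gives 3.889×10^12 m³ of water.
Marund: 1.55×10^6 Gt = 1.550×10^18 kg; dividing by ρ_w = 1026 kg m⁻³ gives 1.511×10^15 m³ of water.
Total added water ≈ 1.515×10^15 m³ over 3.64×10^14 m² → Δh = 4.16 m.

≈ 4.16 m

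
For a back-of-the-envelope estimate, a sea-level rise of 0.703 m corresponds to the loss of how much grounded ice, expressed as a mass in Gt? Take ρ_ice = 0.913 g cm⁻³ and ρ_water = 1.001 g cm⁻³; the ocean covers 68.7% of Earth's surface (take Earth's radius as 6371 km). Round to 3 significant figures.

Required water volume = Δh × A = 0.703 m × 3.50×10^14 m² = 2.463×10^14 m³.
ρ_w = 1.001 g cm⁻³ = 1001 kg m⁻³, so the mass of water = 2.463×10^14 m³ × 1001 kg m⁻³ = 2.466×10^17 kg = 2.47×10^5 Gt (and the same mass of ice, by conservation).

≈ 2.47×10^5 Gt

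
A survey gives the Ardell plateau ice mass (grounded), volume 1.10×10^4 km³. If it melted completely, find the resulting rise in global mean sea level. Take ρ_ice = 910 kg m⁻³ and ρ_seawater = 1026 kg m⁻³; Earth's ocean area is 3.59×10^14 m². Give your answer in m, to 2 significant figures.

Ardell: 1.10×10^4 km³ × (910/1026) = 9756 km³ of water.
Spread over 3.59×10^14 m² of ocean, Δh = 9.756×10^12 / 3.59×10^14 = 0.0272 m.

≈ 0.027 m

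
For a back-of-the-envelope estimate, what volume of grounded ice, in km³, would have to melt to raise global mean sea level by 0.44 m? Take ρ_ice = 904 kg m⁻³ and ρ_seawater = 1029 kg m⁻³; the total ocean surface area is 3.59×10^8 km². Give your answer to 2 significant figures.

≈ 1.8×10^5 km³

Required water volume = Δh × A = 0.44 m × 3.59×10^14 m² = 1.580×10^14 m³ = 1.580×10^5 km³.
Ice volume = water volume × ρ_w/ρ_ice = 1.580×10^5 × 1029/904 = 1.8×10^5 km³.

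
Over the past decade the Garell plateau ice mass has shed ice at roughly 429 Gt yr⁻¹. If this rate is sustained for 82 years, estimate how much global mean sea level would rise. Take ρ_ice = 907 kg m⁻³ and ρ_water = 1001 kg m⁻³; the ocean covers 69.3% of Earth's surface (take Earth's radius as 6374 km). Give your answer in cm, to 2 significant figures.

≈ 9.9 cm

Total mass lost = 429 Gt/yr × 82 yr = 3.518×10^4 Gt = 3.518×10^16 kg.
ρ_w = 1001 kg m⁻³, so water volume = 3.518×10^16 / 1001 = 3.514×10^13 m³.
Δh = 3.514×10^13 / 3.54×10^14 = 0.0993 m = 9.9 cm.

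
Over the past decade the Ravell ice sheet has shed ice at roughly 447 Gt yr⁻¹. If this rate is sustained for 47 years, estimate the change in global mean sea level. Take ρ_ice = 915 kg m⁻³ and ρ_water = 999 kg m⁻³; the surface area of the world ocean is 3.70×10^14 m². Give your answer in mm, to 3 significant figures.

≈ 56.8 mm

Total mass lost = 447 Gt/yr × 47 yr = 2.101×10^4 Gt = 2.101×10^16 kg.
ρ_w = 999 kg m⁻³, so water volume = 2.101×10^16 / 999 = 2.103×10^13 m³.
Δh = 2.103×10^13 / 3.70×10^14 = 0.0568 m = 56.8 mm.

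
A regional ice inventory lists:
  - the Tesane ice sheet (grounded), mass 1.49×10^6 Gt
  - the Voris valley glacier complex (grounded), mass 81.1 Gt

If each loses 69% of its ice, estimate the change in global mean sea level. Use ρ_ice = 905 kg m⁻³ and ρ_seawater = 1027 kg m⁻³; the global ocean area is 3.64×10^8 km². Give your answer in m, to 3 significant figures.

Tesane: 0.69 × 1.49×10^6 Gt = 1.028×10^18 kg; dividing by ρ_w = 1027 kg m⁻³ gives 1.001×10^15 m³ of water.
Voris: 0.69 × 81.1 Gt = 5.596×10^13 kg; dividing by ρ_w = 1027 kg m⁻³ gives 5.449×10^10 m³ of water.
Total added water ≈ 1.001×10^15 m³ over 3.64×10^14 m² → Δh = 2.75 m.

≈ 2.75 m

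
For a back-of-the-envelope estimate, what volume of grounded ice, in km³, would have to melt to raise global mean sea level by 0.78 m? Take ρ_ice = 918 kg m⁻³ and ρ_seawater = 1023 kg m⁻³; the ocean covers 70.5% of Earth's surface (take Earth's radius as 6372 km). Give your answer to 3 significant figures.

Required water volume = Δh × A = 0.78 m × 3.60×10^14 m² = 2.806×10^14 m³ = 2.806×10^5 km³.
Ice volume = water volume × ρ_w/ρ_ice = 2.806×10^5 × 1023/918 = 3.13×10^5 km³.

≈ 3.13×10^5 km³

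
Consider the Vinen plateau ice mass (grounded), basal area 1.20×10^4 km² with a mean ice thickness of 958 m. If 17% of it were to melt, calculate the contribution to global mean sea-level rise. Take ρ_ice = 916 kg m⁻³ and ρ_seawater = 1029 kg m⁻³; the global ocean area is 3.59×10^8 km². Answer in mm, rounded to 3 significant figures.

Vinen: ice volume = 1.20×10^4 km² × 958 m = 1.150×10^4 km³; 0.17 × 1.150×10^4 × (916/1029) = 1740 km³ of water.
Spread over 3.59×10^14 m² of ocean, Δh = 1.740×10^12 / 3.59×10^14 = 4.85×10^-3 m = 4.85 mm.

≈ 4.85 mm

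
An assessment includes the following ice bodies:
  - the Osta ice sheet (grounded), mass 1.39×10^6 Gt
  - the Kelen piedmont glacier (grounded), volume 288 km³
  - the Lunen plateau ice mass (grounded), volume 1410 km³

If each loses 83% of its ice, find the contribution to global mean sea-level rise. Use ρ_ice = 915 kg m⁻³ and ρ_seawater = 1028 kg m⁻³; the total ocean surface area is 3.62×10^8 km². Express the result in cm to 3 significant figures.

≈ 310 cm

Osta: 0.83 × 1.39×10^6 Gt = 1.154×10^18 kg; dividing by ρ_w = 1028 kg m⁻³ gives 1.122×10^15 m³ of water.
Kelen: 0.83 × 288 km³ × (915/1028) = 212.8 km³ of water.
Lunen: 0.83 × 1410 km³ × (915/1028) = 1042 km³ of water.
Total added water ≈ 1.124×10^15 m³ over 3.62×10^14 m² → Δh = 3.10 m = 310 cm.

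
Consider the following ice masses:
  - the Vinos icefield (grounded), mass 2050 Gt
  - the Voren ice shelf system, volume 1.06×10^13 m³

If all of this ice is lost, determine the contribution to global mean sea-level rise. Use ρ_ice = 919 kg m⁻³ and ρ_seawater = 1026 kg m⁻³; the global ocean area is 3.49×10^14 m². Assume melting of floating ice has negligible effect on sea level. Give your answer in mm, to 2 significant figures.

≈ 5.7 mm

Vinos: 2050 Gt = 2.050×10^15 kg; dividing by ρ_w = 1026 kg m⁻³ gives 1.998×10^12 m³ of water.
The Voren ice shelf system is floating and already displaces its own weight of water, so its melt adds essentially nothing to sea level.
Total added water ≈ 1.998×10^12 m³ over 3.49×10^14 m² → Δh = 5.73×10^-3 m = 5.7 mm.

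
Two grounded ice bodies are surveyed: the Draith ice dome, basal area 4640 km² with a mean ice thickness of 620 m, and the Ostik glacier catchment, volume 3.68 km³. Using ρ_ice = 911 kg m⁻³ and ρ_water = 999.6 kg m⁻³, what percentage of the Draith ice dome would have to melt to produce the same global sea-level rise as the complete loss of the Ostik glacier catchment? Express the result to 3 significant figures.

Equal sea-level rise means equal mass of meltwater, i.e. equal mass of ice lost.
Ice mass of Ostik: 3.352×10^12 kg; ice mass of Draith: 2.621×10^15 kg.
Fraction required = 3.352×10^12 / 2.621×10^15 = 1.28×10^-3 → 0.128 %.

≈ 0.128 %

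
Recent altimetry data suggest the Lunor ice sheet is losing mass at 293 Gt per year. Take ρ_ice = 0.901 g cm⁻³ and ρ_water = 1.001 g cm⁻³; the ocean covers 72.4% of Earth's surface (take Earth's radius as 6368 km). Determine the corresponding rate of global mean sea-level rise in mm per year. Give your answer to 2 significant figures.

ρ_w = 1.001 g cm⁻³ = 1001 kg m⁻³. Annual water volume added = 293 Gt / ρ_w = 2.930×10^14 kg / 1001 kg m⁻³ = 2.927×10^11 m³.
Δh per year = 2.927×10^11 / 3.69×10^14 = 7.93×10^-4 m = 0.79 mm.

≈ 0.79 mm/yr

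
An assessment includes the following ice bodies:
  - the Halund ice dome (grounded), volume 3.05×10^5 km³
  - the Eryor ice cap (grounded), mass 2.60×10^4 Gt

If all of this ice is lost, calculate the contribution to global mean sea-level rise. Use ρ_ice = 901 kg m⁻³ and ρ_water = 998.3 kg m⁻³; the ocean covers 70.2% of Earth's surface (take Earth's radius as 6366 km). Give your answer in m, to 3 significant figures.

≈ 0.843 m

Halund: 3.05×10^5 km³ × (901/998.3) = 2.753×10^5 km³ of water.
Eryor: 2.60×10^4 Gt = 2.600×10^16 kg; dividing by ρ_w = 998.3 kg m⁻³ gives 2.604×10^13 m³ of water.
Total added water ≈ 3.013×10^14 m³ over 3.58×10^14 m² → Δh = 0.843 m.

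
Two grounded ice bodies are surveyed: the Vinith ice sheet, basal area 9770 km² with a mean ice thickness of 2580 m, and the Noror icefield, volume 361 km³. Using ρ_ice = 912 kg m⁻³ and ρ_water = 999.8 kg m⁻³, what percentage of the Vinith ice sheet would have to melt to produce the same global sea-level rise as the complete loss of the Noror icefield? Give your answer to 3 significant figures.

≈ 1.43 %

Equal sea-level rise means equal mass of meltwater, i.e. equal mass of ice lost.
Ice mass of Noror: 3.292×10^14 kg; ice mass of Vinith: 2.299×10^16 kg.
Fraction required = 3.292×10^14 / 2.299×10^16 = 0.0143 → 1.43 %.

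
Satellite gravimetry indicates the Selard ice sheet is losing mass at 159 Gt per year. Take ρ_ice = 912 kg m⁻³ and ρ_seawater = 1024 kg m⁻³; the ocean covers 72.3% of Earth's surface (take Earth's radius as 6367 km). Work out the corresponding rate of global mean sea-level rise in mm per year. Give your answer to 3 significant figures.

≈ 0.422 mm/yr

ρ_w = 1024 kg m⁻³. Annual water volume added = 159 Gt / ρ_w = 1.590×10^14 kg / 1024 kg m⁻³ = 1.553×10^11 m³.
Δh per year = 1.553×10^11 / 3.68×10^14 = 4.22×10^-4 m = 0.422 mm.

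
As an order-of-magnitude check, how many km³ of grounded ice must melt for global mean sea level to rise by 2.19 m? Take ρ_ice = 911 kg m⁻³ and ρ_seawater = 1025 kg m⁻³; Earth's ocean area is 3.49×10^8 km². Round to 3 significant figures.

≈ 8.60×10^5 km³

Required water volume = Δh × A = 2.19 m × 3.49×10^14 m² = 7.643×10^14 m³ = 7.643×10^5 km³.
Ice volume = water volume × ρ_w/ρ_ice = 7.643×10^5 × 1025/911 = 8.60×10^5 km³.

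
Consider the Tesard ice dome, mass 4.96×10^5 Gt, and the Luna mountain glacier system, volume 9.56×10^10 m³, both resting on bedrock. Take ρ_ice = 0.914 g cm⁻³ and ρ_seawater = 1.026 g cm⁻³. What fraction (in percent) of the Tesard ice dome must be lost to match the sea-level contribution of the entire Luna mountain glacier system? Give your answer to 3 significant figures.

≈ 0.0176 %

Equal sea-level rise means equal mass of meltwater, i.e. equal mass of ice lost.
Ice mass of Luna: 8.738×10^13 kg; ice mass of Tesard: 4.960×10^17 kg.
Fraction required = 8.738×10^13 / 4.960×10^17 = 1.76×10^-4 → 0.0176 %.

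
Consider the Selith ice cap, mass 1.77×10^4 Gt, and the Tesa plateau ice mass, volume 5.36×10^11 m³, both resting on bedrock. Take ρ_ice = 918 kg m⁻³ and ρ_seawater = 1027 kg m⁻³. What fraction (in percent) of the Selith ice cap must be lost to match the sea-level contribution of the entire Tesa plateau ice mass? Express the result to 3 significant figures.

≈ 2.78 %

Equal sea-level rise means equal mass of meltwater, i.e. equal mass of ice lost.
Ice mass of Tesa: 4.920×10^14 kg; ice mass of Selith: 1.770×10^16 kg.
Fraction required = 4.920×10^14 / 1.770×10^16 = 0.0278 → 2.78 %.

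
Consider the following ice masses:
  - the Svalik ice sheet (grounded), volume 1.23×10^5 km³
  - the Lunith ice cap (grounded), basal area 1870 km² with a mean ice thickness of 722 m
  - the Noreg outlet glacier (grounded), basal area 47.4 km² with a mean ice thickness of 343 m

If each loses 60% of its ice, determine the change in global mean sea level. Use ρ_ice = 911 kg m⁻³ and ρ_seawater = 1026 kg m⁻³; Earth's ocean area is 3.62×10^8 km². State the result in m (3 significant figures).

Svalik: 0.6 × 1.23×10^5 km³ × (911/1026) = 6.553×10^4 km³ of water.
Lunith: ice volume = 1870 km² × 722 m = 1350 km³; 0.6 × 1350 × (911/1026) = 719.3 km³ of water.
Noreg: ice volume = 47.4 km² × 343 m = 16.26 km³; 0.6 × 16.26 × (911/1026) = 8.662 km³ of water.
Total added water ≈ 6.626×10^13 m³ over 3.62×10^14 m² → Δh = 0.183 m.

≈ 0.183 m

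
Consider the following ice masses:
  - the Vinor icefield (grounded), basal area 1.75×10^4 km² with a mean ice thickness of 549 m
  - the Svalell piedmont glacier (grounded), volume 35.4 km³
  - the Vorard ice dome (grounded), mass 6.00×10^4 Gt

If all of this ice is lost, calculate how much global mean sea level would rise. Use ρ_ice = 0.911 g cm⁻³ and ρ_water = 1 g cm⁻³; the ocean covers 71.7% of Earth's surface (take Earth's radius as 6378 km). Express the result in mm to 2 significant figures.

Vinor: ice volume = 1.75×10^4 km² × 549 m = 9608 km³; 9608 × (911/1000) = 8752 km³ of water.
Svalell: 35.4 km³ × (911/1000) = 32.25 km³ of water.
Vorard: 6.00×10^4 Gt = 6.000×10^16 kg; dividing by ρ_w = 1 g cm⁻³ = 1000 kg m⁻³ gives 6.000×10^13 m³ of water.
Total added water ≈ 6.878×10^13 m³ over 3.67×10^14 m² → Δh = 0.188 m = 190 mm.

≈ 190 mm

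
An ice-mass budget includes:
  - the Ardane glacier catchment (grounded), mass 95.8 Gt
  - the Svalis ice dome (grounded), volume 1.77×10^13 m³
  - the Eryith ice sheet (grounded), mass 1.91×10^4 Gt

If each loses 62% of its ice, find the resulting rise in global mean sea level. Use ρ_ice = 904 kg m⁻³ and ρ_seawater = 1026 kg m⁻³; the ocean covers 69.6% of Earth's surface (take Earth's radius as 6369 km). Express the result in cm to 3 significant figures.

≈ 5.99 cm

Ardane: 0.62 × 95.8 Gt = 5.940×10^13 kg; dividing by ρ_w = 1026 kg m⁻³ gives 5.789×10^10 m³ of water.
Svalis: 0.62 × 1.77×10^13 m³ × (904/1026) = 9.669×10^12 m³ of water.
Eryith: 0.62 × 1.91×10^4 Gt = 1.184×10^16 kg; dividing by ρ_w = 1026 kg m⁻³ gives 1.154×10^13 m³ of water.
Total added water ≈ 2.127×10^13 m³ over 3.55×10^14 m² → Δh = 0.0599 m = 5.99 cm.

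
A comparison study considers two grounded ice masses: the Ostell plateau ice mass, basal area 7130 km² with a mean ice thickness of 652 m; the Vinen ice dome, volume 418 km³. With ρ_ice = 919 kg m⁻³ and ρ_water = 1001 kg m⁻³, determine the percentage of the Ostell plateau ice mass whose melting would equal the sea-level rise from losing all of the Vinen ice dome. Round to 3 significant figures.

Equal sea-level rise means equal mass of meltwater, i.e. equal mass of ice lost.
Ice mass of Vinen: 3.841×10^14 kg; ice mass of Ostell: 4.272×10^15 kg.
Fraction required = 3.841×10^14 / 4.272×10^15 = 0.0899 → 8.99 %.

≈ 8.99 %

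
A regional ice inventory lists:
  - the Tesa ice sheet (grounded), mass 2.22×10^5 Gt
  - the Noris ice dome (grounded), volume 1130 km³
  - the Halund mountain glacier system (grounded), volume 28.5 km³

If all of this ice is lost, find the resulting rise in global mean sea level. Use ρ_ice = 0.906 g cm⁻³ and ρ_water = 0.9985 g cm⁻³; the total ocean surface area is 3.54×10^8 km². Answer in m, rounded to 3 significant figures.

Tesa: 2.22×10^5 Gt = 2.220×10^17 kg; dividing by ρ_w = 0.9985 g cm⁻³ = 998.5 kg m⁻³ gives 2.223×10^14 m³ of water.
Noris: 1130 km³ × (906/998.5) = 1025 km³ of water.
Halund: 28.5 km³ × (906/998.5) = 25.86 km³ of water.
Total added water ≈ 2.234×10^14 m³ over 3.54×10^14 m² → Δh = 0.631 m.

≈ 0.631 m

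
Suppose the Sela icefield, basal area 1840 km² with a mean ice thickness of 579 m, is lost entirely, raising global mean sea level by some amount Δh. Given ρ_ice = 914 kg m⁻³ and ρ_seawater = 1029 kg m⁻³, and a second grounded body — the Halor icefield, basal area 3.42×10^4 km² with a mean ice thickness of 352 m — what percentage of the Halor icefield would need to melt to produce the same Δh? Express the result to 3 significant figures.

Equal sea-level rise means equal mass of meltwater, i.e. equal mass of ice lost.
Ice mass of Sela: 9.737×10^14 kg; ice mass of Halor: 1.100×10^16 kg.
Fraction required = 9.737×10^14 / 1.100×10^16 = 0.0885 → 8.85 %.

≈ 8.85 %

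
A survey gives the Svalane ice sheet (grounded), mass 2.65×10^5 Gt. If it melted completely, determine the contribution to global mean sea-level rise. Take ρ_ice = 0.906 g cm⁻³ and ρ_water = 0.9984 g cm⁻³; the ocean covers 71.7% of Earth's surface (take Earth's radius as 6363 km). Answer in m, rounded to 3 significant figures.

≈ 0.728 m

Svalane: 2.65×10^5 Gt = 2.650×10^17 kg; dividing by ρ_w = 0.9984 g cm⁻³ = 998.4 kg m⁻³ gives 2.654×10^14 m³ of water.
Spread over 3.65×10^14 m² of ocean, Δh = 2.654×10^14 / 3.65×10^14 = 0.728 m.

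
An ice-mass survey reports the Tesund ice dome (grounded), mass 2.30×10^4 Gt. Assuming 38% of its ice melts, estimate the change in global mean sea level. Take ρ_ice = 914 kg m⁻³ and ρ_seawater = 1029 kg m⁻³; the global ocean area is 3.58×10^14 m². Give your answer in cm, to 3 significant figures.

Tesund: 0.38 × 2.30×10^4 Gt = 8.740×10^15 kg; dividing by ρ_w = 1029 kg m⁻³ gives 8.494×10^12 m³ of water.
Spread over 3.58×10^14 m² of ocean, Δh = 8.494×10^12 / 3.58×10^14 = 0.0237 m = 2.37 cm.

≈ 2.37 cm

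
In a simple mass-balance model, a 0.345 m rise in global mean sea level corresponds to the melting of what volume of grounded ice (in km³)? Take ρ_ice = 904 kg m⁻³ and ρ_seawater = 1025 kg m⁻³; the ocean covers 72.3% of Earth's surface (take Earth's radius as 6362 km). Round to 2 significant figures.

Required water volume = Δh × A = 0.345 m × 3.68×10^14 m² = 1.269×10^14 m³ = 1.269×10^5 km³.
Ice volume = water volume × ρ_w/ρ_ice = 1.269×10^5 × 1025/904 = 1.4×10^5 km³.

≈ 1.4×10^5 km³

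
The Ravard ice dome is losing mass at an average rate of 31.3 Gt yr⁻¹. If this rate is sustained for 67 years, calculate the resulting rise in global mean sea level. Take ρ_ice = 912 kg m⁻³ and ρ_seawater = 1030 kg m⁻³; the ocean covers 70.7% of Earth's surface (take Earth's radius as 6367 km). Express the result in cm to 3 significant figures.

≈ 0.565 cm

Total mass lost = 31.3 Gt/yr × 67 yr = 2097 Gt = 2.097×10^15 kg.
ρ_w = 1030 kg m⁻³, so water volume = 2.097×10^15 / 1030 = 2.036×10^12 m³.
Δh = 2.036×10^12 / 3.60×10^14 = 5.65×10^-3 m = 0.565 cm.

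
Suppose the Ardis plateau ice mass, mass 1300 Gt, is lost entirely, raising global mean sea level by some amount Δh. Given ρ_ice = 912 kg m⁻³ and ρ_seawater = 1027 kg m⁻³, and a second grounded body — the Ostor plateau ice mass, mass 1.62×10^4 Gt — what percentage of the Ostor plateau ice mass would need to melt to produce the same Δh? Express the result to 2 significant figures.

Equal sea-level rise means equal mass of meltwater, i.e. equal mass of ice lost.
Ice mass of Ardis: 1.300×10^15 kg; ice mass of Ostor: 1.620×10^16 kg.
Fraction required = 1.300×10^15 / 1.620×10^16 = 0.0802 → 8.0 %.

≈ 8.0 %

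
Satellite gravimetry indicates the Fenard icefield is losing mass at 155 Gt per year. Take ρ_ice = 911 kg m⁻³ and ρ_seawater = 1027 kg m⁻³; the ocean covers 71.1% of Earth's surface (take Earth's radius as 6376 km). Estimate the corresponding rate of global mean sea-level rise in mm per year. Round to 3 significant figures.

ρ_w = 1027 kg m⁻³. Annual water volume added = 155 Gt / ρ_w = 1.550×10^14 kg / 1027 kg m⁻³ = 1.509×10^11 m³.
Δh per year = 1.509×10^11 / 3.63×10^14 = 4.16×10^-4 m = 0.416 mm.

≈ 0.416 mm/yr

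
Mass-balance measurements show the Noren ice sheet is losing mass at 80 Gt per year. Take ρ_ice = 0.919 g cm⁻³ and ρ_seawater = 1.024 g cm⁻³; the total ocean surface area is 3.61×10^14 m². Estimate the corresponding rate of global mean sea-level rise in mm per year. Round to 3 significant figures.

≈ 0.216 mm/yr

ρ_w = 1.024 g cm⁻³ = 1024 kg m⁻³. Annual water volume added = 80 Gt / ρ_w = 8.000×10^13 kg / 1024 kg m⁻³ = 7.812×10^10 m³.
Δh per year = 7.812×10^10 / 3.61×10^14 = 2.16×10^-4 m = 0.216 mm.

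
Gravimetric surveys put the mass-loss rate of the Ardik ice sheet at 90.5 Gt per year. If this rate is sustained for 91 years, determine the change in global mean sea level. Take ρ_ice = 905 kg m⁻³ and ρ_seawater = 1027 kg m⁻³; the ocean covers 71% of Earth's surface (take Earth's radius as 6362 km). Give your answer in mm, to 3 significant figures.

≈ 22.2 mm

Total mass lost = 90.5 Gt/yr × 91 yr = 8236 Gt = 8.236×10^15 kg.
ρ_w = 1027 kg m⁻³, so water volume = 8.236×10^15 / 1027 = 8.019×10^12 m³.
Δh = 8.019×10^12 / 3.61×10^14 = 0.0222 m = 22.2 mm.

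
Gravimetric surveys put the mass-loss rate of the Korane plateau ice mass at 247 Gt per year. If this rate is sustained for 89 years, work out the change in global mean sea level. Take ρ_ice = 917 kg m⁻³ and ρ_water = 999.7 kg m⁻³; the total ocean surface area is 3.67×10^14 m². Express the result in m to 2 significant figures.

Total mass lost = 247 Gt/yr × 89 yr = 2.198×10^4 Gt = 2.198×10^16 kg.
ρ_w = 999.7 kg m⁻³, so water volume = 2.198×10^16 / 999.7 = 2.199×10^13 m³.
Δh = 2.199×10^13 / 3.67×10^14 = 0.0599 m.

≈ 0.060 m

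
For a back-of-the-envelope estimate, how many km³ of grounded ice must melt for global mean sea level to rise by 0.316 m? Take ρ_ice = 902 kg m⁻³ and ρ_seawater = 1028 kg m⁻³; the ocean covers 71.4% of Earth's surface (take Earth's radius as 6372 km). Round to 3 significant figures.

Required water volume = Δh × A = 0.316 m × 3.64×10^14 m² = 1.151×10^14 m³ = 1.151×10^5 km³.
Ice volume = water volume × ρ_w/ρ_ice = 1.151×10^5 × 1028/902 = 1.31×10^5 km³.

≈ 1.31×10^5 km³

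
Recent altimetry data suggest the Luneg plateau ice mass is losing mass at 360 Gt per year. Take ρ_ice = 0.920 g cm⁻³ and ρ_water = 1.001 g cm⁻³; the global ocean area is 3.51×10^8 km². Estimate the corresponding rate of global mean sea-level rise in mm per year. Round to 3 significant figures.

≈ 1.02 mm/yr

ρ_w = 1.001 g cm⁻³ = 1001 kg m⁻³. Annual water volume added = 360 Gt / ρ_w = 3.600×10^14 kg / 1001 kg m⁻³ = 3.596×10^11 m³.
Δh per year = 3.596×10^11 / 3.51×10^14 = 1.02×10^-3 m = 1.02 mm.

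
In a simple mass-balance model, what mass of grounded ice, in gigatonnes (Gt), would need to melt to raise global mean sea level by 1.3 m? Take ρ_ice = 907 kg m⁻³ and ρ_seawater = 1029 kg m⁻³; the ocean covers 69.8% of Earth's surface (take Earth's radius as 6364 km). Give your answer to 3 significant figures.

≈ 4.75×10^5 Gt

Required water volume = Δh × A = 1.3 m × 3.55×10^14 m² = 4.618×10^14 m³.
ρ_w = 1029 kg m⁻³, so the mass of water = 4.618×10^14 m³ × 1029 kg m⁻³ = 4.752×10^17 kg = 4.75×10^5 Gt (and the same mass of ice, by conservation).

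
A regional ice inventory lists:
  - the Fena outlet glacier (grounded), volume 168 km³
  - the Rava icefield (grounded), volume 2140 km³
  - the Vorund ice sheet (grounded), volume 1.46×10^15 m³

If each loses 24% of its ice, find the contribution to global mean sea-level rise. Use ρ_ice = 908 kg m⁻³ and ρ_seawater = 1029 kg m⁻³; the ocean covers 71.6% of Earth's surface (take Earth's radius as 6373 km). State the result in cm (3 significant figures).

≈ 84.7 cm

Fena: 0.24 × 168 km³ × (908/1029) = 35.58 km³ of water.
Rava: 0.24 × 2140 km³ × (908/1029) = 453.2 km³ of water.
Vorund: 0.24 × 1.46×10^15 m³ × (908/1029) = 3.092×10^14 m³ of water.
Total added water ≈ 3.097×10^14 m³ over 3.65×10^14 m² → Δh = 0.847 m = 84.7 cm.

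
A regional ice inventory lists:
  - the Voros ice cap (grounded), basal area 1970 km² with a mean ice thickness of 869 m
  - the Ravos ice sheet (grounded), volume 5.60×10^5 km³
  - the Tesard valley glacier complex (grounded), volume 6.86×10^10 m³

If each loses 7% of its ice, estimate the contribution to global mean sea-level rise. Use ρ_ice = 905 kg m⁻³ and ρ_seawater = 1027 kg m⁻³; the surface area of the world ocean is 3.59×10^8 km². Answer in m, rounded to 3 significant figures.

Voros: ice volume = 1970 km² × 869 m = 1712 km³; 0.07 × 1712 × (905/1027) = 105.6 km³ of water.
Ravos: 0.07 × 5.60×10^5 km³ × (905/1027) = 3.454×10^4 km³ of water.
Tesard: 0.07 × 6.86×10^10 m³ × (905/1027) = 4.232×10^9 m³ of water.
Total added water ≈ 3.465×10^13 m³ over 3.59×10^14 m² → Δh = 0.0965 m.

≈ 0.0965 m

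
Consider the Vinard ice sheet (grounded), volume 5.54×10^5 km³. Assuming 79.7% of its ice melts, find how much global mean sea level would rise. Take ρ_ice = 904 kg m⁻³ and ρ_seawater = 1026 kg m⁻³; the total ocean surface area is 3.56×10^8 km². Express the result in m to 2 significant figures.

Vinard: 0.797 × 5.54×10^5 km³ × (904/1026) = 3.890×10^5 km³ of water.
Spread over 3.56×10^14 m² of ocean, Δh = 3.890×10^14 / 3.56×10^14 = 1.09 m.

≈ 1.1 m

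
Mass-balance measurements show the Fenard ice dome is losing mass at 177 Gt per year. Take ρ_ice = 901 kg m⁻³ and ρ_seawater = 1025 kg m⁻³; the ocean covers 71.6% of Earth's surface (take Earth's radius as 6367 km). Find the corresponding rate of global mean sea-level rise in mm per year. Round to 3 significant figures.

ρ_w = 1025 kg m⁻³. Annual water volume added = 177 Gt / ρ_w = 1.770×10^14 kg / 1025 kg m⁻³ = 1.727×10^11 m³.
Δh per year = 1.727×10^11 / 3.65×10^14 = 4.73×10^-4 m = 0.473 mm.

≈ 0.473 mm/yr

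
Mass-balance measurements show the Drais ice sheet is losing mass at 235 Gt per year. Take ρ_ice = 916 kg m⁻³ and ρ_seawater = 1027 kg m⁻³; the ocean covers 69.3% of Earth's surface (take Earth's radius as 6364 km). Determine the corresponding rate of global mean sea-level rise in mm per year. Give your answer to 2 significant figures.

ρ_w = 1027 kg m⁻³. Annual water volume added = 235 Gt / ρ_w = 2.350×10^14 kg / 1027 kg m⁻³ = 2.288×10^11 m³.
Δh per year = 2.288×10^11 / 3.53×10^14 = 6.49×10^-4 m = 0.65 mm.

≈ 0.65 mm/yr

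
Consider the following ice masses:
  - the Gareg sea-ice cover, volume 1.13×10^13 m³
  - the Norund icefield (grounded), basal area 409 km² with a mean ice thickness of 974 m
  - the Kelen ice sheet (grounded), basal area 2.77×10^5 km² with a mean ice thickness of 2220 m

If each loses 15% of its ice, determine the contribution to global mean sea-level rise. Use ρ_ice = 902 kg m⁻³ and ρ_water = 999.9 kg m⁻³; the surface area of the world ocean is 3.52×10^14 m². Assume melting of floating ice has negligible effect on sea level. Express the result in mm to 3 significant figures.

The Gareg sea-ice cover is floating and already displaces its own weight of water, so its melt adds essentially nothing to sea level.
Norund: ice volume = 409 km² × 974 m = 398.4 km³; 0.15 × 398.4 × (902/999.9) = 53.90 km³ of water.
Kelen: ice volume = 2.77×10^5 km² × 2220 m = 6.149×10^5 km³; 0.15 × 6.149×10^5 × (902/999.9) = 8.321×10^4 km³ of water.
Total added water ≈ 8.326×10^13 m³ over 3.52×10^14 m² → Δh = 0.237 m = 237 mm.

≈ 237 mm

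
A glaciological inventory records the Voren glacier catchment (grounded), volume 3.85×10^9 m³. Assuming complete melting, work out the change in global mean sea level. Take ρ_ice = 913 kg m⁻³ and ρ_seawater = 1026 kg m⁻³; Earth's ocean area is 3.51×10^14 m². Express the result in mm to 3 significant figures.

≈ 9.76×10^-3 mm

Voren: 3.85×10^9 m³ × (913/1026) = 3.426×10^9 m³ of water.
Spread over 3.51×10^14 m² of ocean, Δh = 3.426×10^9 / 3.51×10^14 = 9.76×10^-6 m = 9.76×10^-3 mm.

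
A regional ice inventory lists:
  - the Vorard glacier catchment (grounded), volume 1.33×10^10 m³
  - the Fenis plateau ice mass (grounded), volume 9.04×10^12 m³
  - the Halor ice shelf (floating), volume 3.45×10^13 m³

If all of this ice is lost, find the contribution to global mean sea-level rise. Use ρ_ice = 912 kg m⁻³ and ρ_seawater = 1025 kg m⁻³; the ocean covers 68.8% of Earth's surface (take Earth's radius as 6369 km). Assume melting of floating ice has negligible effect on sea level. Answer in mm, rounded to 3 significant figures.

≈ 23.0 mm

Vorard: 1.33×10^10 m³ × (912/1025) = 1.183×10^10 m³ of water.
Fenis: 9.04×10^12 m³ × (912/1025) = 8.043×10^12 m³ of water.
The Halor ice shelf is floating and already displaces its own weight of water, so its melt adds essentially nothing to sea level.
Total added water ≈ 8.055×10^12 m³ over 3.51×10^14 m² → Δh = 0.0230 m = 23.0 mm.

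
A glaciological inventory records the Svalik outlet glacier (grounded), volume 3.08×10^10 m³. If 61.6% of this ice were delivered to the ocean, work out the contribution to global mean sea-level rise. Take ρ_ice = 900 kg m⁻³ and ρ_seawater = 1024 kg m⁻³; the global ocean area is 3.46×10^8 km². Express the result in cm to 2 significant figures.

Svalik: 0.616 × 3.08×10^10 m³ × (900/1024) = 1.668×10^10 m³ of water.
Spread over 3.46×10^14 m² of ocean, Δh = 1.668×10^10 / 3.46×10^14 = 4.82×10^-5 m = 4.8×10^-3 cm.

≈ 4.8×10^-3 cm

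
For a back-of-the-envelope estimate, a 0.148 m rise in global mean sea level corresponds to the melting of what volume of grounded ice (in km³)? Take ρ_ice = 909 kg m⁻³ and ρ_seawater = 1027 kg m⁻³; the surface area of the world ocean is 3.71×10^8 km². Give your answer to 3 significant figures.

≈ 6.20×10^4 km³

Required water volume = Δh × A = 0.148 m × 3.71×10^14 m² = 5.491×10^13 m³ = 5.491×10^4 km³.
Ice volume = water volume × ρ_w/ρ_ice = 5.491×10^4 × 1027/909 = 6.20×10^4 km³.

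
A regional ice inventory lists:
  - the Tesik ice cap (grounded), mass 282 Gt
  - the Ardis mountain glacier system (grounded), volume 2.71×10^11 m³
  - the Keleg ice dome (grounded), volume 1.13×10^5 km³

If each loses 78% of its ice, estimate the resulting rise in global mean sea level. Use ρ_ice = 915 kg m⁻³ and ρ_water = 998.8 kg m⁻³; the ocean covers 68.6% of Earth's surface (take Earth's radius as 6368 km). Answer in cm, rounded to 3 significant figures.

≈ 23.2 cm

Tesik: 0.78 × 282 Gt = 2.200×10^14 kg; dividing by ρ_w = 998.8 kg m⁻³ gives 2.202×10^11 m³ of water.
Ardis: 0.78 × 2.71×10^11 m³ × (915/998.8) = 1.936×10^11 m³ of water.
Keleg: 0.78 × 1.13×10^5 km³ × (915/998.8) = 8.074×10^4 km³ of water.
Total added water ≈ 8.116×10^13 m³ over 3.50×10^14 m² → Δh = 0.232 m = 23.2 cm.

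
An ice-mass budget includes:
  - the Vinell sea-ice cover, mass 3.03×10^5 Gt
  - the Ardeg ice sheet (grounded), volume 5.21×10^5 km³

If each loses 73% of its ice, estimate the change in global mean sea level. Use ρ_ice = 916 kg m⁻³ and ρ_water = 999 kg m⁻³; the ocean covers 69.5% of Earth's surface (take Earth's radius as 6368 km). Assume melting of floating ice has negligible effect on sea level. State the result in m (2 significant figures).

The Vinell sea-ice cover is floating and already displaces its own weight of water, so its melt adds essentially nothing to sea level.
Ardeg: 0.73 × 5.21×10^5 km³ × (916/999) = 3.487×10^5 km³ of water.
Total added water ≈ 3.487×10^14 m³ over 3.54×10^14 m² → Δh = 0.985 m.

≈ 0.98 m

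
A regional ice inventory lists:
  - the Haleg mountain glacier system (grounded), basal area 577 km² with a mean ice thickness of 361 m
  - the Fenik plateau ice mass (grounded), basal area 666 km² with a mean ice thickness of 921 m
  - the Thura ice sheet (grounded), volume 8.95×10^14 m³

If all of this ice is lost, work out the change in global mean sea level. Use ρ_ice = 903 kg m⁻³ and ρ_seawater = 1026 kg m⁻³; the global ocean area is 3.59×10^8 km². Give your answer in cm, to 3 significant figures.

Haleg: ice volume = 577 km² × 361 m = 208.3 km³; 208.3 × (903/1026) = 183.3 km³ of water.
Fenik: ice volume = 666 km² × 921 m = 613.4 km³; 613.4 × (903/1026) = 539.9 km³ of water.
Thura: 8.95×10^14 m³ × (903/1026) = 7.877×10^14 m³ of water.
Total added water ≈ 7.884×10^14 m³ over 3.59×10^14 m² → Δh = 2.20 m = 220 cm.

≈ 220 cm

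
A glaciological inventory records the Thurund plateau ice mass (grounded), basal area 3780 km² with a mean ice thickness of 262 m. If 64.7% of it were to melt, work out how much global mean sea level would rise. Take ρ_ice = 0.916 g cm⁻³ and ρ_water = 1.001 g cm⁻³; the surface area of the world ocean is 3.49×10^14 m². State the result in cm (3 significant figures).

Thurund: ice volume = 3780 km² × 262 m = 990.4 km³; 0.647 × 990.4 × (916/1001) = 586.4 km³ of water.
Spread over 3.49×10^14 m² of ocean, Δh = 5.864×10^11 / 3.49×10^14 = 1.68×10^-3 m = 0.168 cm.

≈ 0.168 cm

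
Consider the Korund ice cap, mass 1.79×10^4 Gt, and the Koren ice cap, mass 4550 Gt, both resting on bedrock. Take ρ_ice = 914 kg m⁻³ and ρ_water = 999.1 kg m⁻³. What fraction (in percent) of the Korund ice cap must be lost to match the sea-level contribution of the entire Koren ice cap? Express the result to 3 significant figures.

Equal sea-level rise means equal mass of meltwater, i.e. equal mass of ice lost.
Ice mass of Koren: 4.550×10^15 kg; ice mass of Korund: 1.790×10^16 kg.
Fraction required = 4.550×10^15 / 1.790×10^16 = 0.254 → 25.4 %.

≈ 25.4 %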